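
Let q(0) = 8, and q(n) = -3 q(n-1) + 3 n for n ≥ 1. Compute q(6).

5427

q(1) = -3(8) + 3 = -21
q(2) = -3(-21) + 6 = 69
q(3) = -3(69) + 9 = -198
q(4) = -3(-198) + 12 = 606
q(5) = -3(606) + 15 = -1803
q(6) = -3(-1803) + 18 = 5427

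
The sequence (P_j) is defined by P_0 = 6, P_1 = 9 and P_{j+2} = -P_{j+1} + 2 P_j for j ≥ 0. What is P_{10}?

-1017

P_2 = -9 + 2(6) = 3
P_3 = -3 + 2(9) = 15
P_4 = -15 + 2(3) = -9
P_5 = -(-9) + 2(15) = 39
P_6 = -39 + 2(-9) = -57
P_7 = -(-57) + 2(39) = 135
P_8 = -135 + 2(-57) = -249
P_9 = -(-249) + 2(135) = 519
P_{10} = -519 + 2(-249) = -1017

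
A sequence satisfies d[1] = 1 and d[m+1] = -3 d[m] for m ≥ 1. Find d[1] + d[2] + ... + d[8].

d[2] = -3·1 = -3
d[3] = -3·(-3) = 9
d[4] = -3·9 = -27
d[5] = -3·(-27) = 81
d[6] = -3·81 = -243
d[7] = -3·(-243) = 729
d[8] = -3·729 = -2187
Sum = 1 + (-3) + 9 + (-27) + 81 + (-243) + 729 + (-2187) = -1640

-1640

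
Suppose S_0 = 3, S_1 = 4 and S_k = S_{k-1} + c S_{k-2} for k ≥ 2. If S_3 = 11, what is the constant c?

1

S_2 = 4 + 3c
S_3 = 4 + 7c
So 4 + 7c = 11, giving c = 1.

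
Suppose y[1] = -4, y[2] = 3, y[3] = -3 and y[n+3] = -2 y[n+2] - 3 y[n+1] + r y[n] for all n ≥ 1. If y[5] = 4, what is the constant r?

-1

y[4] = -3 - 4r
y[5] = 15 + 11r
So 15 + 11r = 4, giving r = -1.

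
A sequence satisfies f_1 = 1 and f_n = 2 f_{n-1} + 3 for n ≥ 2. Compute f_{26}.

134217725

The fixed point is 3/(1 - 2) = -3, so f_n + 3 = 2(f_{n-1} + 3).
Hence f_n = 4·2^{n-1} - 3.
f_{26} = 4·2^{25} - 3 = 4·33554432 - 3 = 134217725.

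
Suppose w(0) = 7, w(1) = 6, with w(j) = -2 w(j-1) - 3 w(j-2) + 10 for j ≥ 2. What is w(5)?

-110

w(2) = -2·6 - 3·7 + 10 = -23
w(3) = -2·(-23) - 3·6 + 10 = 38
w(4) = -2·38 - 3·(-23) + 10 = 3
w(5) = -2·3 - 3·38 + 10 = -110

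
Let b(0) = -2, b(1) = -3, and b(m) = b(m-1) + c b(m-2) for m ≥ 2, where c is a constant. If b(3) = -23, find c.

4

b(2) = -3 - 2c
b(3) = -3 - 5c
So -3 - 5c = -23, giving c = 4.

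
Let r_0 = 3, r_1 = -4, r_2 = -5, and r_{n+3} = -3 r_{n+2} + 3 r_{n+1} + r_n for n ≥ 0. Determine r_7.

r_3 = -3·(-5) + 3·(-4) + 3 = 6
r_4 = -3·6 + 3·(-5) + (-4) = -37
r_5 = -3·(-37) + 3·6 + (-5) = 124
r_6 = -3·124 + 3·(-37) + 6 = -477
r_7 = -3·(-477) + 3·124 + (-37) = 1766

1766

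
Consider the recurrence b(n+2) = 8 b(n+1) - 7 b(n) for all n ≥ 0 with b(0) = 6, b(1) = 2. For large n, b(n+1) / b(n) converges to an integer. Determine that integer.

7

The characteristic equation is r^2 - 8r + 7 = 0, which factors as (r - 7)(r - 1) = 0.
So the roots are 7 and 1. Since |7| > |1| and the coefficient of 7^n is non-zero, the ratio tends to 7.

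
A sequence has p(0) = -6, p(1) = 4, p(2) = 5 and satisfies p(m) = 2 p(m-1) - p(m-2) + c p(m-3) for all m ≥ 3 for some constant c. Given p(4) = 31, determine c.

p(3) = 6 - 6c
p(4) = 7 - 8c
So 7 - 8c = 31, giving c = -3.

-3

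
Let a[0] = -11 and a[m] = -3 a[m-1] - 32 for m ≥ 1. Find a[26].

The fixed point is -32/(1 + 3) = -8, so a[m] + 8 = -3(a[m-1] + 8).
Hence a[m] = -3·(-3)^m - 8.
a[26] = -3·(-3)^{26} - 8 = -3·2541865828329 - 8 = -7625597484995.

-7625597484995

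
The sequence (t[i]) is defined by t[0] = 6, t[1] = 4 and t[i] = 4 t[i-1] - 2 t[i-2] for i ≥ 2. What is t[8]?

3168

t[2] = 4*4 - 2*6 = 4
t[3] = 4*4 - 2*4 = 8
t[4] = 4*8 - 2*4 = 24
t[5] = 4*24 - 2*8 = 80
t[6] = 4*80 - 2*24 = 272
t[7] = 4*272 - 2*80 = 928
t[8] = 4*928 - 2*272 = 3168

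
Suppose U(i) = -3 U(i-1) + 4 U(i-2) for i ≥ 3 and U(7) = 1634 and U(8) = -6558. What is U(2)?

Rearranging, U(i-2) = (U(i) + 3 U(i-1)) / 4.
U(6) = (-6558 + 3*1634) / 4 = -1656/4 = -414
U(5) = (1634 + 3*(-414)) / 4 = 392/4 = 98
U(4) = (-414 + 3*98) / 4 = -120/4 = -30
U(3) = (98 + 3*(-30)) / 4 = 8/4 = 2
U(2) = (-30 + 3*2) / 4 = -24/4 = -6

-6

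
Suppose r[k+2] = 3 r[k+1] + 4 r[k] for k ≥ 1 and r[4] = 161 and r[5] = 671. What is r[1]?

Rearranging, r[k-2] = (r[k] - 3 r[k-1]) / 4.
r[3] = (671 - 3(161)) / 4 = 188/4 = 47
r[2] = (161 - 3(47)) / 4 = 20/4 = 5
r[1] = (47 - 3(5)) / 4 = 32/4 = 8

8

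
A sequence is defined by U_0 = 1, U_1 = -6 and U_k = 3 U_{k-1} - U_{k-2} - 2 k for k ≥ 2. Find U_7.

U_2 = 3(-6) - 1 - 4 = -23
U_3 = 3(-23) - (-6) - 6 = -69
U_4 = 3(-69) - (-23) - 8 = -192
U_5 = 3(-192) - (-69) - 10 = -517
U_6 = 3(-517) - (-192) - 12 = -1371
U_7 = 3(-1371) - (-517) - 14 = -3610

-3610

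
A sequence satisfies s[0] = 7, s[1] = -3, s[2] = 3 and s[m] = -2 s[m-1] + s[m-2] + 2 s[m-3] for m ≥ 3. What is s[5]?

37

s[3] = -2(3) + (-3) + 2(7) = 5
s[4] = -2(5) + 3 + 2(-3) = -13
s[5] = -2(-13) + 5 + 2(3) = 37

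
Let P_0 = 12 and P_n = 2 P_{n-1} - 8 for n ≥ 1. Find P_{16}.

The fixed point is -8/(1 - 2) = 8, so P_n - 8 = 2(P_{n-1} - 8).
Hence P_n = 4·2^n + 8.
P_{16} = 4·2^{16} + 8 = 4·65536 + 8 = 262152.

262152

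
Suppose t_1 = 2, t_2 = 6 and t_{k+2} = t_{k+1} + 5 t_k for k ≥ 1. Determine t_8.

t_3 = 6 + 5·2 = 16
t_4 = 16 + 5·6 = 46
t_5 = 46 + 5·16 = 126
t_6 = 126 + 5·46 = 356
t_7 = 356 + 5·126 = 986
t_8 = 986 + 5·356 = 2766

2766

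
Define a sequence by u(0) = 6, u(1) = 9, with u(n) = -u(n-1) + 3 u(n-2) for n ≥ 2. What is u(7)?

u(2) = -9 + 3·6 = 9
u(3) = -9 + 3·9 = 18
u(4) = -18 + 3·9 = 9
u(5) = -9 + 3·18 = 45
u(6) = -45 + 3·9 = -18
u(7) = -(-18) + 3·45 = 153

153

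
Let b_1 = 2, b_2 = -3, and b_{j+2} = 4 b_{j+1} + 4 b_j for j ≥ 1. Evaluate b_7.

-3008

b_3 = 4*(-3) + 4*2 = -4
b_4 = 4*(-4) + 4*(-3) = -28
b_5 = 4*(-28) + 4*(-4) = -128
b_6 = 4*(-128) + 4*(-28) = -624
b_7 = 4*(-624) + 4*(-128) = -3008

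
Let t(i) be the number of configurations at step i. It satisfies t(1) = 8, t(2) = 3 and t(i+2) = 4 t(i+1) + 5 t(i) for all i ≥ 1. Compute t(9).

716152

t(3) = 4·3 + 5·8 = 52
t(4) = 4·52 + 5·3 = 223
t(5) = 4·223 + 5·52 = 1152
t(6) = 4·1152 + 5·223 = 5723
t(7) = 4·5723 + 5·1152 = 28652
t(8) = 4·28652 + 5·5723 = 143223
t(9) = 4·143223 + 5·28652 = 716152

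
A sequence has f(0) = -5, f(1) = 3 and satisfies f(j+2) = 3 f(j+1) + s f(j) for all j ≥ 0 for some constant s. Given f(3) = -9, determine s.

f(2) = 9 - 5s
f(3) = 27 - 12s
So 27 - 12s = -9, giving s = 3.

3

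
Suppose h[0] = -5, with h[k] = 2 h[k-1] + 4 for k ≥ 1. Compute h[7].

-132

h[1] = 2·(-5) + 4 = -6
h[2] = 2·(-6) + 4 = -8
h[3] = 2·(-8) + 4 = -12
h[4] = 2·(-12) + 4 = -20
h[5] = 2·(-20) + 4 = -36
h[6] = 2·(-36) + 4 = -68
h[7] = 2·(-68) + 4 = -132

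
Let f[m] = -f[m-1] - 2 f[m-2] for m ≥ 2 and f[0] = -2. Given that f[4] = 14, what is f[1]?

Let f[1] = v.
f[2] = 4 - v
f[3] = -4 - v
f[4] = -4 + 3v
So -4 + 3v = 14, giving v = 6.

6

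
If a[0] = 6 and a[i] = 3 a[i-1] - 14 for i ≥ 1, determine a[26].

-2541865828322

The fixed point is -14/(1 - 3) = 7, so a[i] - 7 = 3(a[i-1] - 7).
Hence a[i] = -1·3^i + 7.
a[26] = -1·3^{26} + 7 = -1·2541865828329 + 7 = -2541865828322.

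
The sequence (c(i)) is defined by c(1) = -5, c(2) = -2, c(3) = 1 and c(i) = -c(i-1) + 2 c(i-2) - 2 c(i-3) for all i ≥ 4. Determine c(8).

c(4) = -1 + 2*(-2) - 2*(-5) = 5
c(5) = -5 + 2*1 - 2*(-2) = 1
c(6) = -1 + 2*5 - 2*1 = 7
c(7) = -7 + 2*1 - 2*5 = -15
c(8) = -(-15) + 2*7 - 2*1 = 27

27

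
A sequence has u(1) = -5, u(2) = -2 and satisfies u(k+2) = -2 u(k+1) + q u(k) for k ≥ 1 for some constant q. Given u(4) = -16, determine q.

-1

u(3) = 4 - 5q
u(4) = -8 + 8q
So -8 + 8q = -16, giving q = -1.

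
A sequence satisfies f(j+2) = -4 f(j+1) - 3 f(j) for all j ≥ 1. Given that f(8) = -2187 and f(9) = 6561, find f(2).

-3

Rearranging, f(j-2) = (f(j) + 4 f(j-1)) / -3.
f(7) = (6561 + 4(-2187)) / -3 = -2187/-3 = 729
f(6) = (-2187 + 4(729)) / -3 = 729/-3 = -243
f(5) = (729 + 4(-243)) / -3 = -243/-3 = 81
f(4) = (-243 + 4(81)) / -3 = 81/-3 = -27
f(3) = (81 + 4(-27)) / -3 = -27/-3 = 9
f(2) = (-27 + 4(9)) / -3 = 9/-3 = -3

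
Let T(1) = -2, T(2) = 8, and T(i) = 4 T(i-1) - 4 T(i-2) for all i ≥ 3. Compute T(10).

T(3) = 4·8 - 4·(-2) = 40
T(4) = 4·40 - 4·8 = 128
T(5) = 4·128 - 4·40 = 352
T(6) = 4·352 - 4·128 = 896
T(7) = 4·896 - 4·352 = 2176
T(8) = 4·2176 - 4·896 = 5120
T(9) = 4·5120 - 4·2176 = 11776
T(10) = 4·11776 - 4·5120 = 26624

26624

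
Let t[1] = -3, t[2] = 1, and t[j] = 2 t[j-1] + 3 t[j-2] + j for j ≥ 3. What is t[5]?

t[3] = 2*1 + 3*(-3) + 3 = -4
t[4] = 2*(-4) + 3*1 + 4 = -1
t[5] = 2*(-1) + 3*(-4) + 5 = -9

-9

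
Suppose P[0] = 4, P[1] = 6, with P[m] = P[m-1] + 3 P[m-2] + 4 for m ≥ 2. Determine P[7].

1350

P[2] = 6 + 3·4 + 4 = 22
P[3] = 22 + 3·6 + 4 = 44
P[4] = 44 + 3·22 + 4 = 114
P[5] = 114 + 3·44 + 4 = 250
P[6] = 250 + 3·114 + 4 = 596
P[7] = 596 + 3·250 + 4 = 1350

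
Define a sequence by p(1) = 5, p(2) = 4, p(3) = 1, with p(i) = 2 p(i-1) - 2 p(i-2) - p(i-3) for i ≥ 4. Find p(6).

-35

p(4) = 2·1 - 2·4 - 5 = -11
p(5) = 2·(-11) - 2·1 - 4 = -28
p(6) = 2·(-28) - 2·(-11) - 1 = -35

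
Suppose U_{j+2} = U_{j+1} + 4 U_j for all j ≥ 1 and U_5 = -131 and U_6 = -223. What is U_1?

Rearranging, U_{j-2} = (U_j - U_{j-1}) / 4.
U_4 = (-223 - (-131)) / 4 = -92/4 = -23
U_3 = (-131 - (-23)) / 4 = -108/4 = -27
U_2 = (-23 - (-27)) / 4 = 4/4 = 1
U_1 = (-27 - 1) / 4 = -28/4 = -7

-7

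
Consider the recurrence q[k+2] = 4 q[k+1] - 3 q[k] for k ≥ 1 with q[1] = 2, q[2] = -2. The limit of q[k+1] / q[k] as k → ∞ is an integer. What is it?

3

The characteristic equation is r^2 - 4r + 3 = 0, which factors as (r - 3)(r - 1) = 0.
So the roots are 3 and 1. Since |3| > |1| and the coefficient of 3^k is non-zero, the ratio tends to 3.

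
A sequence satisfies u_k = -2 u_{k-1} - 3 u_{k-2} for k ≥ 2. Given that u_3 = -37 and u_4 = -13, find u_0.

-5

Rearranging, u_{k-2} = (u_k + 2 u_{k-1}) / -3.
u_2 = (-13 + 2(-37)) / -3 = -87/-3 = 29
u_1 = (-37 + 2(29)) / -3 = 21/-3 = -7
u_0 = (29 + 2(-7)) / -3 = 15/-3 = -5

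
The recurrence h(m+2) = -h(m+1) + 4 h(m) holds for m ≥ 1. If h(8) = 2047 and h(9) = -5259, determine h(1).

-3

Rearranging, h(m-2) = (h(m) + h(m-1)) / 4.
h(7) = (-5259 + 2047) / 4 = -3212/4 = -803
h(6) = (2047 + (-803)) / 4 = 1244/4 = 311
h(5) = (-803 + 311) / 4 = -492/4 = -123
h(4) = (311 + (-123)) / 4 = 188/4 = 47
h(3) = (-123 + 47) / 4 = -76/4 = -19
h(2) = (47 + (-19)) / 4 = 28/4 = 7
h(1) = (-19 + 7) / 4 = -12/4 = -3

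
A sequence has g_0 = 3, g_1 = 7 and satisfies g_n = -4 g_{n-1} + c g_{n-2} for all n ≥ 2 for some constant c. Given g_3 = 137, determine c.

-5

g_2 = -28 + 3c
g_3 = 112 - 5c
So 112 - 5c = 137, giving c = -5.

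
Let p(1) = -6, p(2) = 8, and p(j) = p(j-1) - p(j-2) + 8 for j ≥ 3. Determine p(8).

p(3) = 8 - (-6) + 8 = 22
p(4) = 22 - 8 + 8 = 22
p(5) = 22 - 22 + 8 = 8
p(6) = 8 - 22 + 8 = -6
p(7) = (-6) - 8 + 8 = -6
p(8) = (-6) - (-6) + 8 = 8

8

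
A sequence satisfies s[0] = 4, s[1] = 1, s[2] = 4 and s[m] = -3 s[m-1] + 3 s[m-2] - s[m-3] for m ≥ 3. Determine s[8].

s[3] = -3*4 + 3*1 - 4 = -13
s[4] = -3*(-13) + 3*4 - 1 = 50
s[5] = -3*50 + 3*(-13) - 4 = -193
s[6] = -3*(-193) + 3*50 - (-13) = 742
s[7] = -3*742 + 3*(-193) - 50 = -2855
s[8] = -3*(-2855) + 3*742 - (-193) = 10984

10984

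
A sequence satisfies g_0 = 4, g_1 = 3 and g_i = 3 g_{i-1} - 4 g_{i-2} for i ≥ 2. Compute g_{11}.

-5409

g_2 = 3*3 - 4*4 = -7
g_3 = 3*(-7) - 4*3 = -33
g_4 = 3*(-33) - 4*(-7) = -71
g_5 = 3*(-71) - 4*(-33) = -81
g_6 = 3*(-81) - 4*(-71) = 41
g_7 = 3*41 - 4*(-81) = 447
g_8 = 3*447 - 4*41 = 1177
g_9 = 3*1177 - 4*447 = 1743
g_{10} = 3*1743 - 4*1177 = 521
g_{11} = 3*521 - 4*1743 = -5409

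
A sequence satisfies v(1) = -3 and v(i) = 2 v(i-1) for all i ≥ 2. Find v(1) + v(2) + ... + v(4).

-45

v(2) = 2(-3) = -6
v(3) = 2(-6) = -12
v(4) = 2(-12) = -24
Sum = (-3) + (-6) + (-12) + (-24) = -45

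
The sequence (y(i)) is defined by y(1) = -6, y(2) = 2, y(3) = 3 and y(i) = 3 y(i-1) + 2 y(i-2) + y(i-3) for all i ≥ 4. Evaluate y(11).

65289

y(4) = 3*3 + 2*2 + (-6) = 7
y(5) = 3*7 + 2*3 + 2 = 29
y(6) = 3*29 + 2*7 + 3 = 104
y(7) = 3*104 + 2*29 + 7 = 377
y(8) = 3*377 + 2*104 + 29 = 1368
y(9) = 3*1368 + 2*377 + 104 = 4962
y(10) = 3*4962 + 2*1368 + 377 = 17999
y(11) = 3*17999 + 2*4962 + 1368 = 65289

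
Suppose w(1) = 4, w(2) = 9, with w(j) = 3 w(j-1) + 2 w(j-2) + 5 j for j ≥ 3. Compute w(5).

689

w(3) = 3(9) + 2(4) + 15 = 50
w(4) = 3(50) + 2(9) + 20 = 188
w(5) = 3(188) + 2(50) + 25 = 689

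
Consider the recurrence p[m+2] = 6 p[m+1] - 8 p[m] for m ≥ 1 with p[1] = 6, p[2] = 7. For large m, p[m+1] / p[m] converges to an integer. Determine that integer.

The characteristic equation is r^2 - 6r + 8 = 0, which factors as (r - 4)(r - 2) = 0.
So the roots are 4 and 2. Since |4| > |2| and the coefficient of 4^m is non-zero, the ratio tends to 4.

4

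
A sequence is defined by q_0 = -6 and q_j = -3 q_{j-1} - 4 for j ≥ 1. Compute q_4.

-406

q_1 = -3(-6) - 4 = 14
q_2 = -3(14) - 4 = -46
q_3 = -3(-46) - 4 = 134
q_4 = -3(134) - 4 = -406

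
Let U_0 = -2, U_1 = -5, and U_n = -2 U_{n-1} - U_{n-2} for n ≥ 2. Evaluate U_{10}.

U_2 = -2·(-5) - (-2) = 12
U_3 = -2·12 - (-5) = -19
U_4 = -2·(-19) - 12 = 26
U_5 = -2·26 - (-19) = -33
U_6 = -2·(-33) - 26 = 40
U_7 = -2·40 - (-33) = -47
U_8 = -2·(-47) - 40 = 54
U_9 = -2·54 - (-47) = -61
U_{10} = -2·(-61) - 54 = 68

68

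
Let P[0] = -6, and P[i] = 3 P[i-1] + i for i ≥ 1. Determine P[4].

-428

P[1] = 3*(-6) + 1 = -17
P[2] = 3*(-17) + 2 = -49
P[3] = 3*(-49) + 3 = -144
P[4] = 3*(-144) + 4 = -428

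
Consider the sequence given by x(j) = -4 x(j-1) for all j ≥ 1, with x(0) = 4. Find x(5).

x(1) = -4(4) = -16
x(2) = -4(-16) = 64
x(3) = -4(64) = -256
x(4) = -4(-256) = 1024
x(5) = -4(1024) = -4096

-4096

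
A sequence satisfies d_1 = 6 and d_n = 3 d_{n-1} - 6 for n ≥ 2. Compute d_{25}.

847288609446

The fixed point is -6/(1 - 3) = 3, so d_n - 3 = 3(d_{n-1} - 3).
Hence d_n = 3·3^{n-1} + 3.
d_{25} = 3·3^{24} + 3 = 3·282429536481 + 3 = 847288609446.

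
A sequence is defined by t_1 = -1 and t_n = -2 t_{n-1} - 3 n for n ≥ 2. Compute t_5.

t_2 = -2*(-1) - 6 = -4
t_3 = -2*(-4) - 9 = -1
t_4 = -2*(-1) - 12 = -10
t_5 = -2*(-10) - 15 = 5

5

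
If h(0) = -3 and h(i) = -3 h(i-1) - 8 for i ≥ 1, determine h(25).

847288609441

The fixed point is -8/(1 + 3) = -2, so h(i) + 2 = -3(h(i-1) + 2).
Hence h(i) = -1·(-3)^i - 2.
h(25) = -1·(-3)^{25} - 2 = -1·-847288609443 - 2 = 847288609441.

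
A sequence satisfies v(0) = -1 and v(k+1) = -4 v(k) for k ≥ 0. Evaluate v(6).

-4096

v(1) = -4*(-1) = 4
v(2) = -4*4 = -16
v(3) = -4*(-16) = 64
v(4) = -4*64 = -256
v(5) = -4*(-256) = 1024
v(6) = -4*1024 = -4096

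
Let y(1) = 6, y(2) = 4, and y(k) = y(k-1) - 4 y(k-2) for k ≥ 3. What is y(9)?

y(3) = 4 - 4*6 = -20
y(4) = (-20) - 4*4 = -36
y(5) = (-36) - 4*(-20) = 44
y(6) = 44 - 4*(-36) = 188
y(7) = 188 - 4*44 = 12
y(8) = 12 - 4*188 = -740
y(9) = (-740) - 4*12 = -788

-788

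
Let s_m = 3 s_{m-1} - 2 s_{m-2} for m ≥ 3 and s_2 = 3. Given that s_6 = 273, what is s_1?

Let s_1 = z.
s_3 = 9 - 2z
s_4 = 21 - 6z
s_5 = 45 - 14z
s_6 = 93 - 30z
So 93 - 30z = 273, giving z = -6.

-6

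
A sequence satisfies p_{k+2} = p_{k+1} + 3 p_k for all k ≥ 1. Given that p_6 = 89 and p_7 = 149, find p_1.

Rearranging, p_{k-2} = (p_k - p_{k-1}) / 3.
p_5 = (149 - 89) / 3 = 60/3 = 20
p_4 = (89 - 20) / 3 = 69/3 = 23
p_3 = (20 - 23) / 3 = -3/3 = -1
p_2 = (23 - (-1)) / 3 = 24/3 = 8
p_1 = (-1 - 8) / 3 = -9/3 = -3

-3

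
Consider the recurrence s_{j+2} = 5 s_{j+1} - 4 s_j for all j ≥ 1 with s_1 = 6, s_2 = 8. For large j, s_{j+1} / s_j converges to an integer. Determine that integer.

The characteristic equation is r^2 - 5r + 4 = 0, which factors as (r - 4)(r - 1) = 0.
So the roots are 4 and 1. Since |4| > |1| and the coefficient of 4^j is non-zero, the ratio tends to 4.

4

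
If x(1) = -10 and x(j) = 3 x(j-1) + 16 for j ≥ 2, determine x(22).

-20920706414

The fixed point is 16/(1 - 3) = -8, so x(j) + 8 = 3(x(j-1) + 8).
Hence x(j) = -2·3^{j-1} - 8.
x(22) = -2·3^{21} - 8 = -2·10460353203 - 8 = -20920706414.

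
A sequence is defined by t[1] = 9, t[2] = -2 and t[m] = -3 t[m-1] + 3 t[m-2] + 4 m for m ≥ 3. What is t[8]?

t[3] = -3·(-2) + 3·9 + 12 = 45
t[4] = -3·45 + 3·(-2) + 16 = -125
t[5] = -3·(-125) + 3·45 + 20 = 530
t[6] = -3·530 + 3·(-125) + 24 = -1941
t[7] = -3·(-1941) + 3·530 + 28 = 7441
t[8] = -3·7441 + 3·(-1941) + 32 = -28114

-28114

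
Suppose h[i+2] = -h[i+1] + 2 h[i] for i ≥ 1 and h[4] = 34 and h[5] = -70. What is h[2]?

8

Rearranging, h[i-2] = (h[i] + h[i-1]) / 2.
h[3] = (-70 + 34) / 2 = -36/2 = -18
h[2] = (34 + (-18)) / 2 = 16/2 = 8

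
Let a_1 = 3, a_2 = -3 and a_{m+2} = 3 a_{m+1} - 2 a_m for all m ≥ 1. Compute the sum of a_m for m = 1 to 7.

-699

a_3 = 3(-3) - 2(3) = -15
a_4 = 3(-15) - 2(-3) = -39
a_5 = 3(-39) - 2(-15) = -87
a_6 = 3(-87) - 2(-39) = -183
a_7 = 3(-183) - 2(-87) = -375
Sum = 3 + (-3) + (-15) + (-39) + (-87) + (-183) + (-375) = -699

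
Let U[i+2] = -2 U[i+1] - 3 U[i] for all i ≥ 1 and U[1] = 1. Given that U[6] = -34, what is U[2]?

2

Let U[2] = w.
U[3] = -3 - 2w
U[4] = 6 + w
U[5] = -3 + 4w
U[6] = -12 - 11w
So -12 - 11w = -34, giving w = 2.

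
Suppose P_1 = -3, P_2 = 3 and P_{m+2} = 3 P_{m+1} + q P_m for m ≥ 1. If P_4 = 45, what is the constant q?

-3

P_3 = 9 - 3q
P_4 = 27 - 6q
So 27 - 6q = 45, giving q = -3.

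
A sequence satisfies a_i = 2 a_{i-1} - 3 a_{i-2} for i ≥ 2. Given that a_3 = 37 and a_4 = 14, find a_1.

Rearranging, a_{i-2} = (a_i - 2 a_{i-1}) / -3.
a_2 = (14 - 2·37) / -3 = -60/-3 = 20
a_1 = (37 - 2·20) / -3 = -3/-3 = 1

1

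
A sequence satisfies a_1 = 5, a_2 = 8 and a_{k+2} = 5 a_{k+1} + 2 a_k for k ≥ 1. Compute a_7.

a_3 = 5·8 + 2·5 = 50
a_4 = 5·50 + 2·8 = 266
a_5 = 5·266 + 2·50 = 1430
a_6 = 5·1430 + 2·266 = 7682
a_7 = 5·7682 + 2·1430 = 41270

41270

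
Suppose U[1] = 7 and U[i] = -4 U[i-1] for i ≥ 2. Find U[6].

-7168

U[2] = -4·7 = -28
U[3] = -4·(-28) = 112
U[4] = -4·112 = -448
U[5] = -4·(-448) = 1792
U[6] = -4·1792 = -7168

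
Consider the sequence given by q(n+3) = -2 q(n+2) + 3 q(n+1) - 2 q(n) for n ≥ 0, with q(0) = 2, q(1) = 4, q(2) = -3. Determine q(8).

-4357

q(3) = -2(-3) + 3(4) - 2(2) = 14
q(4) = -2(14) + 3(-3) - 2(4) = -45
q(5) = -2(-45) + 3(14) - 2(-3) = 138
q(6) = -2(138) + 3(-45) - 2(14) = -439
q(7) = -2(-439) + 3(138) - 2(-45) = 1382
q(8) = -2(1382) + 3(-439) - 2(138) = -4357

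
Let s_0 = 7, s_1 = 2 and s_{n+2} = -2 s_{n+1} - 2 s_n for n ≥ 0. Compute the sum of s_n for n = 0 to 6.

59

s_2 = -2*2 - 2*7 = -18
s_3 = -2*(-18) - 2*2 = 32
s_4 = -2*32 - 2*(-18) = -28
s_5 = -2*(-28) - 2*32 = -8
s_6 = -2*(-8) - 2*(-28) = 72
Sum = 7 + 2 + (-18) + 32 + (-28) + (-8) + 72 = 59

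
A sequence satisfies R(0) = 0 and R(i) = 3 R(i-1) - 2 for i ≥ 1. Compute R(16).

-43046720

The fixed point is -2/(1 - 3) = 1, so R(i) - 1 = 3(R(i-1) - 1).
Hence R(i) = -1·3^i + 1.
R(16) = -1·3^{16} + 1 = -1·43046721 + 1 = -43046720.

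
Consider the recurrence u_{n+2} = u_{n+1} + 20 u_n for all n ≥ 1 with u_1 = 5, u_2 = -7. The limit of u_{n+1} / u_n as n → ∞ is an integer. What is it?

The characteristic equation is r^2 - r - 20 = 0, which factors as (r - 5)(r + 4) = 0.
So the roots are 5 and -4. Since |5| > |-4| and the coefficient of 5^n is non-zero, the ratio tends to 5.

5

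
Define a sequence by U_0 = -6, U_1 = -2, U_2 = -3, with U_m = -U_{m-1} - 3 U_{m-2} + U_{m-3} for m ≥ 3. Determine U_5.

U_3 = -(-3) - 3(-2) + (-6) = 3
U_4 = -3 - 3(-3) + (-2) = 4
U_5 = -4 - 3(3) + (-3) = -16

-16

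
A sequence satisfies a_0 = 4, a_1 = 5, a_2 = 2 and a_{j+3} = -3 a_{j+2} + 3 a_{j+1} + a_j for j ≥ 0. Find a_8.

a_3 = -3(2) + 3(5) + 4 = 13
a_4 = -3(13) + 3(2) + 5 = -28
a_5 = -3(-28) + 3(13) + 2 = 125
a_6 = -3(125) + 3(-28) + 13 = -446
a_7 = -3(-446) + 3(125) + (-28) = 1685
a_8 = -3(1685) + 3(-446) + 125 = -6268

-6268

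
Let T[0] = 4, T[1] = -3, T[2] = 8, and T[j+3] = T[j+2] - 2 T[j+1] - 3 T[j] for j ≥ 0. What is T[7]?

T[3] = 8 - 2(-3) - 3(4) = 2
T[4] = 2 - 2(8) - 3(-3) = -5
T[5] = (-5) - 2(2) - 3(8) = -33
T[6] = (-33) - 2(-5) - 3(2) = -29
T[7] = (-29) - 2(-33) - 3(-5) = 52

52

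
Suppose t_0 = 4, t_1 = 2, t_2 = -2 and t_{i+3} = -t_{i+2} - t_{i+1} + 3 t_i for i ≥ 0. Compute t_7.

t_3 = -(-2) - 2 + 3·4 = 12
t_4 = -12 - (-2) + 3·2 = -4
t_5 = -(-4) - 12 + 3·(-2) = -14
t_6 = -(-14) - (-4) + 3·12 = 54
t_7 = -54 - (-14) + 3·(-4) = -52

-52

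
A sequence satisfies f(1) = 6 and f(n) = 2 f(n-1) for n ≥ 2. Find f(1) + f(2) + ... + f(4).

90

f(2) = 2·6 = 12
f(3) = 2·12 = 24
f(4) = 2·24 = 48
Sum = 6 + 12 + 24 + 48 = 90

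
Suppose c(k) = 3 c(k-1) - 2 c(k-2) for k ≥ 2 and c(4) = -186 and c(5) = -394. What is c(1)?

-4

Rearranging, c(k-2) = (c(k) - 3 c(k-1)) / -2.
c(3) = (-394 - 3*(-186)) / -2 = 164/-2 = -82
c(2) = (-186 - 3*(-82)) / -2 = 60/-2 = -30
c(1) = (-82 - 3*(-30)) / -2 = 8/-2 = -4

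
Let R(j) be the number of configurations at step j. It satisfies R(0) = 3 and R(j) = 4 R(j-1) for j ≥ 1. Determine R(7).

R(1) = 4*3 = 12
R(2) = 4*12 = 48
R(3) = 4*48 = 192
R(4) = 4*192 = 768
R(5) = 4*768 = 3072
R(6) = 4*3072 = 12288
R(7) = 4*12288 = 49152

49152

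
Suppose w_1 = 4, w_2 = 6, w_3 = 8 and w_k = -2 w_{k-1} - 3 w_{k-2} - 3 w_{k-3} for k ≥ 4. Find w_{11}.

-274

w_4 = -2*8 - 3*6 - 3*4 = -46
w_5 = -2*(-46) - 3*8 - 3*6 = 50
w_6 = -2*50 - 3*(-46) - 3*8 = 14
w_7 = -2*14 - 3*50 - 3*(-46) = -40
w_8 = -2*(-40) - 3*14 - 3*50 = -112
w_9 = -2*(-112) - 3*(-40) - 3*14 = 302
w_{10} = -2*302 - 3*(-112) - 3*(-40) = -148
w_{11} = -2*(-148) - 3*302 - 3*(-112) = -274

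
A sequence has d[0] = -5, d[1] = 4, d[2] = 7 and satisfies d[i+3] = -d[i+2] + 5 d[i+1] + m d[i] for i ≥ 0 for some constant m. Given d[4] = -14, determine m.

-4

d[3] = 13 - 5m
d[4] = 22 + 9m
So 22 + 9m = -14, giving m = -4.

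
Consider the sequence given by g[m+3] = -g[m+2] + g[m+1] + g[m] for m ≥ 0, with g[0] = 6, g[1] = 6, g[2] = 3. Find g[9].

18

g[3] = -3 + 6 + 6 = 9
g[4] = -9 + 3 + 6 = 0
g[5] = -0 + 9 + 3 = 12
g[6] = -12 + 0 + 9 = -3
g[7] = -(-3) + 12 + 0 = 15
g[8] = -15 + (-3) + 12 = -6
g[9] = -(-6) + 15 + (-3) = 18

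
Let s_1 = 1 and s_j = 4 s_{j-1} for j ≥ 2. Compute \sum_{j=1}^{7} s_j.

5461

s_2 = 4·1 = 4
s_3 = 4·4 = 16
s_4 = 4·16 = 64
s_5 = 4·64 = 256
s_6 = 4·256 = 1024
s_7 = 4·1024 = 4096
Sum = 1 + 4 + 16 + 64 + 256 + 1024 + 4096 = 5461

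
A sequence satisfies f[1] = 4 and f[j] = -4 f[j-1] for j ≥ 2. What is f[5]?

1024

f[2] = -4(4) = -16
f[3] = -4(-16) = 64
f[4] = -4(64) = -256
f[5] = -4(-256) = 1024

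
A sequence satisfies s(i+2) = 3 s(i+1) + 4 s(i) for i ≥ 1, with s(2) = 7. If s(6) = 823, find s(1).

Let s(1) = y.
s(3) = 21 + 4y
s(4) = 91 + 12y
s(5) = 357 + 52y
s(6) = 1435 + 204y
So 1435 + 204y = 823, giving y = -3.

-3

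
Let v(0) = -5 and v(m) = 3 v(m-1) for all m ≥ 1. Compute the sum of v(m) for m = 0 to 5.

-1820

v(1) = 3·(-5) = -15
v(2) = 3·(-15) = -45
v(3) = 3·(-45) = -135
v(4) = 3·(-135) = -405
v(5) = 3·(-405) = -1215
Sum = (-5) + (-15) + (-45) + (-135) + (-405) + (-1215) = -1820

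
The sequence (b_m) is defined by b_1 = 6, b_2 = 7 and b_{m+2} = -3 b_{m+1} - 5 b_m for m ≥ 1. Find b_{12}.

56443

b_3 = -3(7) - 5(6) = -51
b_4 = -3(-51) - 5(7) = 118
b_5 = -3(118) - 5(-51) = -99
b_6 = -3(-99) - 5(118) = -293
b_7 = -3(-293) - 5(-99) = 1374
b_8 = -3(1374) - 5(-293) = -2657
b_9 = -3(-2657) - 5(1374) = 1101
b_{10} = -3(1101) - 5(-2657) = 9982
b_{11} = -3(9982) - 5(1101) = -35451
b_{12} = -3(-35451) - 5(9982) = 56443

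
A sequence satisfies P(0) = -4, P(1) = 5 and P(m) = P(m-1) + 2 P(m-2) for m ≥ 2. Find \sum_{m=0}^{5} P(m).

21

P(2) = 5 + 2·(-4) = -3
P(3) = (-3) + 2·5 = 7
P(4) = 7 + 2·(-3) = 1
P(5) = 1 + 2·7 = 15
Sum = (-4) + 5 + (-3) + 7 + 1 + 15 = 21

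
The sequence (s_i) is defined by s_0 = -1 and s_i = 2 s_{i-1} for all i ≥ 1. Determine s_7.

s_1 = 2(-1) = -2
s_2 = 2(-2) = -4
s_3 = 2(-4) = -8
s_4 = 2(-8) = -16
s_5 = 2(-16) = -32
s_6 = 2(-32) = -64
s_7 = 2(-64) = -128

-128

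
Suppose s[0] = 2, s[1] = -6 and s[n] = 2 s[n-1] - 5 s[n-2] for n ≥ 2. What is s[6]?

s[2] = 2*(-6) - 5*2 = -22
s[3] = 2*(-22) - 5*(-6) = -14
s[4] = 2*(-14) - 5*(-22) = 82
s[5] = 2*82 - 5*(-14) = 234
s[6] = 2*234 - 5*82 = 58

58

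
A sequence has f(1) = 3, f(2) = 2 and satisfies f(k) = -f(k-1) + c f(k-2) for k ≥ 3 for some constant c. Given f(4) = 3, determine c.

-1

f(3) = -2 + 3c
f(4) = 2 - c
So 2 - c = 3, giving c = -1.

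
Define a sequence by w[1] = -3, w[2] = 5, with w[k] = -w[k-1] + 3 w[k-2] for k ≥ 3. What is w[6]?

w[3] = -5 + 3(-3) = -14
w[4] = -(-14) + 3(5) = 29
w[5] = -29 + 3(-14) = -71
w[6] = -(-71) + 3(29) = 158

158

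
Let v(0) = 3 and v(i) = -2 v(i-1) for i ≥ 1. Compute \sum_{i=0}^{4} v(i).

33

v(1) = -2·3 = -6
v(2) = -2·(-6) = 12
v(3) = -2·12 = -24
v(4) = -2·(-24) = 48
Sum = 3 + (-6) + 12 + (-24) + 48 = 33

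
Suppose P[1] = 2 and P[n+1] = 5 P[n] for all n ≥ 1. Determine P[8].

156250

P[2] = 5*2 = 10
P[3] = 5*10 = 50
P[4] = 5*50 = 250
P[5] = 5*250 = 1250
P[6] = 5*1250 = 6250
P[7] = 5*6250 = 31250
P[8] = 5*31250 = 156250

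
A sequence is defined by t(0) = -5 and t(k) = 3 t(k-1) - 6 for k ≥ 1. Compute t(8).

t(1) = 3*(-5) - 6 = -21
t(2) = 3*(-21) - 6 = -69
t(3) = 3*(-69) - 6 = -213
t(4) = 3*(-213) - 6 = -645
t(5) = 3*(-645) - 6 = -1941
t(6) = 3*(-1941) - 6 = -5829
t(7) = 3*(-5829) - 6 = -17493
t(8) = 3*(-17493) - 6 = -52485

-52485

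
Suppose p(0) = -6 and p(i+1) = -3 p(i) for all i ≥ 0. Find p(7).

13122

p(1) = -3(-6) = 18
p(2) = -3(18) = -54
p(3) = -3(-54) = 162
p(4) = -3(162) = -486
p(5) = -3(-486) = 1458
p(6) = -3(1458) = -4374
p(7) = -3(-4374) = 13122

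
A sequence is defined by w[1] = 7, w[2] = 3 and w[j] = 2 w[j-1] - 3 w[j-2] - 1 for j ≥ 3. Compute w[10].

w[3] = 2·3 - 3·7 - 1 = -16
w[4] = 2·(-16) - 3·3 - 1 = -42
w[5] = 2·(-42) - 3·(-16) - 1 = -37
w[6] = 2·(-37) - 3·(-42) - 1 = 51
w[7] = 2·51 - 3·(-37) - 1 = 212
w[8] = 2·212 - 3·51 - 1 = 270
w[9] = 2·270 - 3·212 - 1 = -97
w[10] = 2·(-97) - 3·270 - 1 = -1005

-1005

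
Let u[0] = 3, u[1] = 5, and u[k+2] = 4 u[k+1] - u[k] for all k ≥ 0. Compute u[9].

u[2] = 4*5 - 3 = 17
u[3] = 4*17 - 5 = 63
u[4] = 4*63 - 17 = 235
u[5] = 4*235 - 63 = 877
u[6] = 4*877 - 235 = 3273
u[7] = 4*3273 - 877 = 12215
u[8] = 4*12215 - 3273 = 45587
u[9] = 4*45587 - 12215 = 170133

170133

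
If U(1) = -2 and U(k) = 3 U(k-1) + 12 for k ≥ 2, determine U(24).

376572715302

The fixed point is 12/(1 - 3) = -6, so U(k) + 6 = 3(U(k-1) + 6).
Hence U(k) = 4·3^{k-1} - 6.
U(24) = 4·3^{23} - 6 = 4·94143178827 - 6 = 376572715302.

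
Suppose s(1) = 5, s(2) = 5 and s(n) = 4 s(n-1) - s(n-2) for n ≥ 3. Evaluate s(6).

s(3) = 4(5) - 5 = 15
s(4) = 4(15) - 5 = 55
s(5) = 4(55) - 15 = 205
s(6) = 4(205) - 55 = 765

765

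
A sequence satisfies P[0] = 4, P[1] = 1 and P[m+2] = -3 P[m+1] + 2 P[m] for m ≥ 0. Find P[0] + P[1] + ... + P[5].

-127

P[2] = -3*1 + 2*4 = 5
P[3] = -3*5 + 2*1 = -13
P[4] = -3*(-13) + 2*5 = 49
P[5] = -3*49 + 2*(-13) = -173
Sum = 4 + 1 + 5 + (-13) + 49 + (-173) = -127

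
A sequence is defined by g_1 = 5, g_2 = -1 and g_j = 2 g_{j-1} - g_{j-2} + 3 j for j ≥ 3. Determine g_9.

377

g_3 = 2*(-1) - 5 + 9 = 2
g_4 = 2*2 - (-1) + 12 = 17
g_5 = 2*17 - 2 + 15 = 47
g_6 = 2*47 - 17 + 18 = 95
g_7 = 2*95 - 47 + 21 = 164
g_8 = 2*164 - 95 + 24 = 257
g_9 = 2*257 - 164 + 27 = 377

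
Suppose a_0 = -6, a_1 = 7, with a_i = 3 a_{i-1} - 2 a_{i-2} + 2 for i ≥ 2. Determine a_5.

a_2 = 3(7) - 2(-6) + 2 = 35
a_3 = 3(35) - 2(7) + 2 = 93
a_4 = 3(93) - 2(35) + 2 = 211
a_5 = 3(211) - 2(93) + 2 = 449

449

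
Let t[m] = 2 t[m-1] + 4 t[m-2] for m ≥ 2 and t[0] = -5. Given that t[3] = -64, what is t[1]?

-3

Let t[1] = x.
t[2] = -20 + 2x
t[3] = -40 + 8x
So -40 + 8x = -64, giving x = -3.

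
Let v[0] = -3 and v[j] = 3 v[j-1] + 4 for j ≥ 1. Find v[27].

The fixed point is 4/(1 - 3) = -2, so v[j] + 2 = 3(v[j-1] + 2).
Hence v[j] = -1·3^j - 2.
v[27] = -1·3^{27} - 2 = -1·7625597484987 - 2 = -7625597484989.

-7625597484989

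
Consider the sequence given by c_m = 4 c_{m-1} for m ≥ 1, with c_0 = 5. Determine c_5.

c_1 = 4*5 = 20
c_2 = 4*20 = 80
c_3 = 4*80 = 320
c_4 = 4*320 = 1280
c_5 = 4*1280 = 5120

5120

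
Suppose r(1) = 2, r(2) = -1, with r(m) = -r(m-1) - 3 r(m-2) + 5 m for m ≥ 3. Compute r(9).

r(3) = -(-1) - 3*2 + 15 = 10
r(4) = -10 - 3*(-1) + 20 = 13
r(5) = -13 - 3*10 + 25 = -18
r(6) = -(-18) - 3*13 + 30 = 9
r(7) = -9 - 3*(-18) + 35 = 80
r(8) = -80 - 3*9 + 40 = -67
r(9) = -(-67) - 3*80 + 45 = -128

-128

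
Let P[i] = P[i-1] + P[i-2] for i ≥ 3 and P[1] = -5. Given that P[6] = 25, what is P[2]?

Let P[2] = z.
P[3] = -5 + z
P[4] = -5 + 2z
P[5] = -10 + 3z
P[6] = -15 + 5z
So -15 + 5z = 25, giving z = 8.

8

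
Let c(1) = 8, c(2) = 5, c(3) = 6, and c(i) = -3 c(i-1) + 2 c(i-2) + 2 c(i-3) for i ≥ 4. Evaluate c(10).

c(4) = -3(6) + 2(5) + 2(8) = 8
c(5) = -3(8) + 2(6) + 2(5) = -2
c(6) = -3(-2) + 2(8) + 2(6) = 34
c(7) = -3(34) + 2(-2) + 2(8) = -90
c(8) = -3(-90) + 2(34) + 2(-2) = 334
c(9) = -3(334) + 2(-90) + 2(34) = -1114
c(10) = -3(-1114) + 2(334) + 2(-90) = 3830

3830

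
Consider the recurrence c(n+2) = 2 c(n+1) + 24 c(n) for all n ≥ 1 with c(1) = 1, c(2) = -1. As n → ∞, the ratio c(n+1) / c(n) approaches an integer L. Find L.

6

The characteristic equation is r^2 - 2r - 24 = 0, which factors as (r - 6)(r + 4) = 0.
So the roots are 6 and -4. Since |6| > |-4| and the coefficient of 6^n is non-zero, the ratio tends to 6.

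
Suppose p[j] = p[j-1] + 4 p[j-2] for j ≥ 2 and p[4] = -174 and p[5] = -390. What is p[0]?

-6

Rearranging, p[j-2] = (p[j] - p[j-1]) / 4.
p[3] = (-390 - (-174)) / 4 = -216/4 = -54
p[2] = (-174 - (-54)) / 4 = -120/4 = -30
p[1] = (-54 - (-30)) / 4 = -24/4 = -6
p[0] = (-30 - (-6)) / 4 = -24/4 = -6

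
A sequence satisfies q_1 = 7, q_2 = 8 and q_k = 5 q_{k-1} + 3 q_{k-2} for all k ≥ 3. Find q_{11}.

52915276

q_3 = 5(8) + 3(7) = 61
q_4 = 5(61) + 3(8) = 329
q_5 = 5(329) + 3(61) = 1828
q_6 = 5(1828) + 3(329) = 10127
q_7 = 5(10127) + 3(1828) = 56119
q_8 = 5(56119) + 3(10127) = 310976
q_9 = 5(310976) + 3(56119) = 1723237
q_{10} = 5(1723237) + 3(310976) = 9549113
q_{11} = 5(9549113) + 3(1723237) = 52915276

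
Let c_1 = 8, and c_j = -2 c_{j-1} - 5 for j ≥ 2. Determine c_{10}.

-4951

c_2 = -2·8 - 5 = -21
c_3 = -2·(-21) - 5 = 37
c_4 = -2·37 - 5 = -79
c_5 = -2·(-79) - 5 = 153
c_6 = -2·153 - 5 = -311
c_7 = -2·(-311) - 5 = 617
c_8 = -2·617 - 5 = -1239
c_9 = -2·(-1239) - 5 = 2473
c_{10} = -2·2473 - 5 = -4951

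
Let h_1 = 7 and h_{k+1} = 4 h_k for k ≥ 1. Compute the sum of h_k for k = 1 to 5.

h_2 = 4·7 = 28
h_3 = 4·28 = 112
h_4 = 4·112 = 448
h_5 = 4·448 = 1792
Sum = 7 + 28 + 112 + 448 + 1792 = 2387

2387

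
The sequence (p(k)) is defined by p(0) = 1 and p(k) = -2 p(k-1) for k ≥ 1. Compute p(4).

p(1) = -2*1 = -2
p(2) = -2*(-2) = 4
p(3) = -2*4 = -8
p(4) = -2*(-8) = 16

16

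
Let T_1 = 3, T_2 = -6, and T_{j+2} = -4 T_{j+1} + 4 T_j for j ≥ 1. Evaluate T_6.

T_3 = -4*(-6) + 4*3 = 36
T_4 = -4*36 + 4*(-6) = -168
T_5 = -4*(-168) + 4*36 = 816
T_6 = -4*816 + 4*(-168) = -3936

-3936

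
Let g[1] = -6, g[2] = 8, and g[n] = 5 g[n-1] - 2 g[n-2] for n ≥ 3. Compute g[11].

10056892

g[3] = 5(8) - 2(-6) = 52
g[4] = 5(52) - 2(8) = 244
g[5] = 5(244) - 2(52) = 1116
g[6] = 5(1116) - 2(244) = 5092
g[7] = 5(5092) - 2(1116) = 23228
g[8] = 5(23228) - 2(5092) = 105956
g[9] = 5(105956) - 2(23228) = 483324
g[10] = 5(483324) - 2(105956) = 2204708
g[11] = 5(2204708) - 2(483324) = 10056892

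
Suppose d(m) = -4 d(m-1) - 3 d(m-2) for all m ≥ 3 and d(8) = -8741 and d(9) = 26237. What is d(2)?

Rearranging, d(m-2) = (d(m) + 4 d(m-1)) / -3.
d(7) = (26237 + 4(-8741)) / -3 = -8727/-3 = 2909
d(6) = (-8741 + 4(2909)) / -3 = 2895/-3 = -965
d(5) = (2909 + 4(-965)) / -3 = -951/-3 = 317
d(4) = (-965 + 4(317)) / -3 = 303/-3 = -101
d(3) = (317 + 4(-101)) / -3 = -87/-3 = 29
d(2) = (-101 + 4(29)) / -3 = 15/-3 = -5

-5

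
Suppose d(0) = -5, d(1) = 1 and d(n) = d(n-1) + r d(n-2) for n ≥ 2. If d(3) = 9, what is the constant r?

-2

d(2) = 1 - 5r
d(3) = 1 - 4r
So 1 - 4r = 9, giving r = -2.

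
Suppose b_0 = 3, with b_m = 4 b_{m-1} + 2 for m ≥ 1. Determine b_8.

b_1 = 4*3 + 2 = 14
b_2 = 4*14 + 2 = 58
b_3 = 4*58 + 2 = 234
b_4 = 4*234 + 2 = 938
b_5 = 4*938 + 2 = 3754
b_6 = 4*3754 + 2 = 15018
b_7 = 4*15018 + 2 = 60074
b_8 = 4*60074 + 2 = 240298

240298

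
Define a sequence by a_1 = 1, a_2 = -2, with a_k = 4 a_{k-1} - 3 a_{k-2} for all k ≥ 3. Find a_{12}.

-265718

a_3 = 4*(-2) - 3*1 = -11
a_4 = 4*(-11) - 3*(-2) = -38
a_5 = 4*(-38) - 3*(-11) = -119
a_6 = 4*(-119) - 3*(-38) = -362
a_7 = 4*(-362) - 3*(-119) = -1091
a_8 = 4*(-1091) - 3*(-362) = -3278
a_9 = 4*(-3278) - 3*(-1091) = -9839
a_{10} = 4*(-9839) - 3*(-3278) = -29522
a_{11} = 4*(-29522) - 3*(-9839) = -88571
a_{12} = 4*(-88571) - 3*(-29522) = -265718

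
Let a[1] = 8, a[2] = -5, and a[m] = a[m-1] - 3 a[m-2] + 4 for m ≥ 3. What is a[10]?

a[3] = (-5) - 3(8) + 4 = -25
a[4] = (-25) - 3(-5) + 4 = -6
a[5] = (-6) - 3(-25) + 4 = 73
a[6] = 73 - 3(-6) + 4 = 95
a[7] = 95 - 3(73) + 4 = -120
a[8] = (-120) - 3(95) + 4 = -401
a[9] = (-401) - 3(-120) + 4 = -37
a[10] = (-37) - 3(-401) + 4 = 1170

1170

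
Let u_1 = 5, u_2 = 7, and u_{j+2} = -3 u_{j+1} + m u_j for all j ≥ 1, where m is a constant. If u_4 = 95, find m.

u_3 = -21 + 5m
u_4 = 63 - 8m
So 63 - 8m = 95, giving m = -4.

-4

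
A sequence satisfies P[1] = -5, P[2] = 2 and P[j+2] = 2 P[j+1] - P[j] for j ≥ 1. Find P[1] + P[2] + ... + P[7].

112

P[3] = 2*2 - (-5) = 9
P[4] = 2*9 - 2 = 16
P[5] = 2*16 - 9 = 23
P[6] = 2*23 - 16 = 30
P[7] = 2*30 - 23 = 37
Sum = (-5) + 2 + 9 + 16 + 23 + 30 + 37 = 112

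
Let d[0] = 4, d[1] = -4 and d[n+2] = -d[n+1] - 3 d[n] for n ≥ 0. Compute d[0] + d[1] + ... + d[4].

d[2] = -(-4) - 3*4 = -8
d[3] = -(-8) - 3*(-4) = 20
d[4] = -20 - 3*(-8) = 4
Sum = 4 + (-4) + (-8) + 20 + 4 = 16

16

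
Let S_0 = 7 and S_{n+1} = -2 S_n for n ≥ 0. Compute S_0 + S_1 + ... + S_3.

S_1 = -2(7) = -14
S_2 = -2(-14) = 28
S_3 = -2(28) = -56
Sum = 7 + (-14) + 28 + (-56) = -35

-35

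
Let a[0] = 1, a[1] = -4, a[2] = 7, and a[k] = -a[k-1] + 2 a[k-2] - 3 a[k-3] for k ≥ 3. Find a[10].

7712

a[3] = -7 + 2·(-4) - 3·1 = -18
a[4] = -(-18) + 2·7 - 3·(-4) = 44
a[5] = -44 + 2·(-18) - 3·7 = -101
a[6] = -(-101) + 2·44 - 3·(-18) = 243
a[7] = -243 + 2·(-101) - 3·44 = -577
a[8] = -(-577) + 2·243 - 3·(-101) = 1366
a[9] = -1366 + 2·(-577) - 3·243 = -3249
a[10] = -(-3249) + 2·1366 - 3·(-577) = 7712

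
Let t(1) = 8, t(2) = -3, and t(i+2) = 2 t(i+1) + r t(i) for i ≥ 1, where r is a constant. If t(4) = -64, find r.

t(3) = -6 + 8r
t(4) = -12 + 13r
So -12 + 13r = -64, giving r = -4.

-4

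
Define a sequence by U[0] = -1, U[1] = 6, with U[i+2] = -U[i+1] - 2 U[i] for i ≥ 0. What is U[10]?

U[2] = -6 - 2*(-1) = -4
U[3] = -(-4) - 2*6 = -8
U[4] = -(-8) - 2*(-4) = 16
U[5] = -16 - 2*(-8) = 0
U[6] = -0 - 2*16 = -32
U[7] = -(-32) - 2*0 = 32
U[8] = -32 - 2*(-32) = 32
U[9] = -32 - 2*32 = -96
U[10] = -(-96) - 2*32 = 32

32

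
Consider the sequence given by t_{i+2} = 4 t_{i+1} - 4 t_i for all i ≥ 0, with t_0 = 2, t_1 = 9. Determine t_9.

t_2 = 4·9 - 4·2 = 28
t_3 = 4·28 - 4·9 = 76
t_4 = 4·76 - 4·28 = 192
t_5 = 4·192 - 4·76 = 464
t_6 = 4·464 - 4·192 = 1088
t_7 = 4·1088 - 4·464 = 2496
t_8 = 4·2496 - 4·1088 = 5632
t_9 = 4·5632 - 4·2496 = 12544

12544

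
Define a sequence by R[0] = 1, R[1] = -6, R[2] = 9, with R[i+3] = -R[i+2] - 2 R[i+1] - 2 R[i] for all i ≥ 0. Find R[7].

15

R[3] = -9 - 2*(-6) - 2*1 = 1
R[4] = -1 - 2*9 - 2*(-6) = -7
R[5] = -(-7) - 2*1 - 2*9 = -13
R[6] = -(-13) - 2*(-7) - 2*1 = 25
R[7] = -25 - 2*(-13) - 2*(-7) = 15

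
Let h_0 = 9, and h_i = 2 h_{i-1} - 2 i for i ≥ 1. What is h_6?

h_1 = 2·9 - 2 = 16
h_2 = 2·16 - 4 = 28
h_3 = 2·28 - 6 = 50
h_4 = 2·50 - 8 = 92
h_5 = 2·92 - 10 = 174
h_6 = 2·174 - 12 = 336

336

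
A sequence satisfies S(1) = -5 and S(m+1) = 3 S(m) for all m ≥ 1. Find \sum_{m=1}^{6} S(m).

S(2) = 3*(-5) = -15
S(3) = 3*(-15) = -45
S(4) = 3*(-45) = -135
S(5) = 3*(-135) = -405
S(6) = 3*(-405) = -1215
Sum = (-5) + (-15) + (-45) + (-135) + (-405) + (-1215) = -1820

-1820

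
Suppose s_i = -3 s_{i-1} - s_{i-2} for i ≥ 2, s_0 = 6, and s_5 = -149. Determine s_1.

-5

Let s_1 = v.
s_2 = -6 - 3v
s_3 = 18 + 8v
s_4 = -48 - 21v
s_5 = 126 + 55v
So 126 + 55v = -149, giving v = -5.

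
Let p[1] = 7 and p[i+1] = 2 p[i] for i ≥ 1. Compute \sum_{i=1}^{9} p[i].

3577

p[2] = 2(7) = 14
p[3] = 2(14) = 28
p[4] = 2(28) = 56
p[5] = 2(56) = 112
p[6] = 2(112) = 224
p[7] = 2(224) = 448
p[8] = 2(448) = 896
p[9] = 2(896) = 1792
Sum = 7 + 14 + 28 + 56 + 112 + 224 + 448 + 896 + 1792 = 3577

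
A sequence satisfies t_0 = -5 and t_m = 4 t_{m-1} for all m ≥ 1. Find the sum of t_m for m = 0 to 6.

t_1 = 4(-5) = -20
t_2 = 4(-20) = -80
t_3 = 4(-80) = -320
t_4 = 4(-320) = -1280
t_5 = 4(-1280) = -5120
t_6 = 4(-5120) = -20480
Sum = (-5) + (-20) + (-80) + (-320) + (-1280) + (-5120) + (-20480) = -27305

-27305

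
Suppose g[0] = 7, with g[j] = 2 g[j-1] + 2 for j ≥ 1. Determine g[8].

g[1] = 2(7) + 2 = 16
g[2] = 2(16) + 2 = 34
g[3] = 2(34) + 2 = 70
g[4] = 2(70) + 2 = 142
g[5] = 2(142) + 2 = 286
g[6] = 2(286) + 2 = 574
g[7] = 2(574) + 2 = 1150
g[8] = 2(1150) + 2 = 2302

2302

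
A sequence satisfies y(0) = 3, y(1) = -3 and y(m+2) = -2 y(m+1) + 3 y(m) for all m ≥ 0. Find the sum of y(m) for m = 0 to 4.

99

y(2) = -2*(-3) + 3*3 = 15
y(3) = -2*15 + 3*(-3) = -39
y(4) = -2*(-39) + 3*15 = 123
Sum = 3 + (-3) + 15 + (-39) + 123 = 99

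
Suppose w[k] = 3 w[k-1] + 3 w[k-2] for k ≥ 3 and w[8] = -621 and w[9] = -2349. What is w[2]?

Rearranging, w[k-2] = (w[k] - 3 w[k-1]) / 3.
w[7] = (-2349 - 3·(-621)) / 3 = -486/3 = -162
w[6] = (-621 - 3·(-162)) / 3 = -135/3 = -45
w[5] = (-162 - 3·(-45)) / 3 = -27/3 = -9
w[4] = (-45 - 3·(-9)) / 3 = -18/3 = -6
w[3] = (-9 - 3·(-6)) / 3 = 9/3 = 3
w[2] = (-6 - 3·3) / 3 = -15/3 = -5

-5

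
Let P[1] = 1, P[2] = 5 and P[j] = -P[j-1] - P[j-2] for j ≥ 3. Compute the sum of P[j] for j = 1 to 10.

P[3] = -5 - 1 = -6
P[4] = -(-6) - 5 = 1
P[5] = -1 - (-6) = 5
P[6] = -5 - 1 = -6
P[7] = -(-6) - 5 = 1
P[8] = -1 - (-6) = 5
P[9] = -5 - 1 = -6
P[10] = -(-6) - 5 = 1
Sum = 1 + 5 + (-6) + 1 + 5 + (-6) + 1 + 5 + (-6) + 1 = 1

1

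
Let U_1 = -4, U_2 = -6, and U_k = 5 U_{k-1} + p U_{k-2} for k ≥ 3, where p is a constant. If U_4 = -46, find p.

-4

U_3 = -30 - 4p
U_4 = -150 - 26p
So -150 - 26p = -46, giving p = -4.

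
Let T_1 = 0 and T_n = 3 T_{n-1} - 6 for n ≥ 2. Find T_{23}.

-94143178824

The fixed point is -6/(1 - 3) = 3, so T_n - 3 = 3(T_{n-1} - 3).
Hence T_n = -3·3^{n-1} + 3.
T_{23} = -3·3^{22} + 3 = -3·31381059609 + 3 = -94143178824.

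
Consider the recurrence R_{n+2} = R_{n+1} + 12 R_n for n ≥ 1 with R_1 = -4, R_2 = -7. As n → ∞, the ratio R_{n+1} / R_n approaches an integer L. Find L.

The characteristic equation is r^2 - r - 12 = 0, which factors as (r - 4)(r + 3) = 0.
So the roots are 4 and -3. Since |4| > |-3| and the coefficient of 4^n is non-zero, the ratio tends to 4.

4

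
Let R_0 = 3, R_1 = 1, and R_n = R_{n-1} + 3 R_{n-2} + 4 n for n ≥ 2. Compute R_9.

R_2 = 1 + 3(3) + 8 = 18
R_3 = 18 + 3(1) + 12 = 33
R_4 = 33 + 3(18) + 16 = 103
R_5 = 103 + 3(33) + 20 = 222
R_6 = 222 + 3(103) + 24 = 555
R_7 = 555 + 3(222) + 28 = 1249
R_8 = 1249 + 3(555) + 32 = 2946
R_9 = 2946 + 3(1249) + 36 = 6729

6729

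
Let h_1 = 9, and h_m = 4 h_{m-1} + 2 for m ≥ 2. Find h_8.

h_2 = 4(9) + 2 = 38
h_3 = 4(38) + 2 = 154
h_4 = 4(154) + 2 = 618
h_5 = 4(618) + 2 = 2474
h_6 = 4(2474) + 2 = 9898
h_7 = 4(9898) + 2 = 39594
h_8 = 4(39594) + 2 = 158378

158378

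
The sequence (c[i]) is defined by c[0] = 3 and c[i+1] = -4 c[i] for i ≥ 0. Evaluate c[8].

196608

c[1] = -4(3) = -12
c[2] = -4(-12) = 48
c[3] = -4(48) = -192
c[4] = -4(-192) = 768
c[5] = -4(768) = -3072
c[6] = -4(-3072) = 12288
c[7] = -4(12288) = -49152
c[8] = -4(-49152) = 196608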